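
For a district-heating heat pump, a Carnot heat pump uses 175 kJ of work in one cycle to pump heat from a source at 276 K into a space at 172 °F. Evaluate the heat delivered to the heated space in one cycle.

T_H = 172 °F → (172 − 32) × 5/9 = 77.78 °C = 350.93 K.
For a reversible heat pump, COP_HP = T_H/(T_H − T_C) = 350.93/74.93 = 4.6835.
Q_H = COP_HP · W = 4.6835 × 175 = 820 kJ.

Q_H ≈ 820 kJ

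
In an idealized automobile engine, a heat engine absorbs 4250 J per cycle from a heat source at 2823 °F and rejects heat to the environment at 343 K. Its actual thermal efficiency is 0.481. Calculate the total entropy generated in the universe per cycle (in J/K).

ΔS_univ ≈ 4.100 J/K

T_H = 2823 °F → (2823 − 32) × 5/9 = 1550.56 °C = 1823.71 K.
W = η·Q_H = 0.481 × 4250 = 2044 J, so Q_C = Q_H − W = 2206 J.
The hot reservoir loses entropy Q_H/T_H = 4250/1823.71 = 2.330 J/K; the cold reservoir gains Q_C/T_C = 2206/343.00 = 6.431 J/K.
ΔS_univ = −Q_H/T_H + Q_C/T_C = 4.100 J/K (> 0, since η = 0.481 < η_Carnot = 0.812).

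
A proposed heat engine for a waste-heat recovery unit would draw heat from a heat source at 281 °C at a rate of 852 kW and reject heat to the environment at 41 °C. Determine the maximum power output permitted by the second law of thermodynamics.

T_H = 281 °C → 281 + 273.15 = 554.15 K.
T_C = 41 °C → 41 + 273.15 = 314.15 K.
The second-law ceiling is the Carnot efficiency, η_max = 1 − T_C/T_H = 1 − 314.15/554.15 = 0.4331.
W_max = η_max · Q_H = 0.4331 × 852 = 369.0 kW.

Ẇ_max ≈ 369.0 kW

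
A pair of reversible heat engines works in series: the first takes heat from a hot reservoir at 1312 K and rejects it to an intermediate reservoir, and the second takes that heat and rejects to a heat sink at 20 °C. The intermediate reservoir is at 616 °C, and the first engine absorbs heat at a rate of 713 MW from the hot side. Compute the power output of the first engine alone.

Ẇ₁ ≈ 230 MW

T_C = 20 °C → 20 + 273.15 = 293.15 K.
T_m = 616 °C → 616 + 273.15 = 889.15 K.
First-stage efficiency η₁ = 1 − T_m/T_H = 1 − 889.15/1312.00 = 0.3223.
W₁ = η₁·Q_H = 0.3223 × 713 = 230 MW.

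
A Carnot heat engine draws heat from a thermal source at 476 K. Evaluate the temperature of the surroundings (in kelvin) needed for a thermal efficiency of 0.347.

T_C ≈ 311 K

From η = 1 − T_C/T_H, T_C = T_H·(1 − η) = 476.00 × (1 − 0.347) = 311 K.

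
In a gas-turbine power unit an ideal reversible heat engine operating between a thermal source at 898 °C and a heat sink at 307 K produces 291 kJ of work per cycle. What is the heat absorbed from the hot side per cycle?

T_H = 898 °C → 898 + 273.15 = 1171.15 K.
Since the cycle is reversible, η = 1 − T_C/T_H = 1 − 307.00/1171.15 = 0.7379.
Q_H = W/η = 291/0.7379 = 394 kJ.

Q_H ≈ 394 kJ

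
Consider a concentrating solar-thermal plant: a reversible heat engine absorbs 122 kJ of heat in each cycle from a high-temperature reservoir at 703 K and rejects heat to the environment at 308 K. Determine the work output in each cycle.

W ≈ 68.5 kJ

Since the cycle is reversible, η = 1 − T_C/T_H = 1 − 308.00/703.00 = 0.5619.
W = η·Q_H = 0.5619 × 122 = 68.5 kJ.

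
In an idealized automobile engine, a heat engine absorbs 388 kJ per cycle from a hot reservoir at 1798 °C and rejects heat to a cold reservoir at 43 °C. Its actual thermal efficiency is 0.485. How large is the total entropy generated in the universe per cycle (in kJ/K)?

T_H = 1798 °C → 1798 + 273.15 = 2071.15 K.
T_C = 43 °C → 43 + 273.15 = 316.15 K.
W = η·Q_H = 0.485 × 388 = 188.2 kJ, so Q_C = Q_H − W = 199.8 kJ.
The hot reservoir loses entropy Q_H/T_H = 388/2071.15 = 0.1873 kJ/K; the cold reservoir gains Q_C/T_C = 199.8/316.15 = 0.6320 kJ/K.
ΔS_univ = −Q_H/T_H + Q_C/T_C = 0.445 kJ/K (> 0, since η = 0.485 < η_Carnot = 0.847).

ΔS_univ ≈ 0.445 kJ/K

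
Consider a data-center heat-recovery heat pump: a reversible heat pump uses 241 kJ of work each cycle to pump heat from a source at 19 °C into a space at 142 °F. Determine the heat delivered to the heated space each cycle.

Q_H ≈ 1910 kJ

T_H = 142 °F → (142 − 32) × 5/9 = 61.11 °C = 334.26 K.
T_C = 19 °C → 19 + 273.15 = 292.15 K.
Reversible heating COP: COP_HP = T_H/(T_H − T_C) = 334.26/42.11 = 7.9376.
Q_H = COP_HP · W = 7.9376 × 241 = 1910 kJ.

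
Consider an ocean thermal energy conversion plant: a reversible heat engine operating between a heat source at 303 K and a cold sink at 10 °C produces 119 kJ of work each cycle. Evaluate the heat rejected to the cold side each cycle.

T_C = 10 °C → 10 + 273.15 = 283.15 K.
For a reversible engine, η = 1 − T_C/T_H = 1 − 283.15/303.00 = 0.0655.
Since Q_C/Q_H = T_C/T_H and Q_H = W/η, Q_C = W·T_C/(T_H − T_C) = 119 × 283.15/19.85 = 1700 kJ.

Q_C ≈ 1700 kJ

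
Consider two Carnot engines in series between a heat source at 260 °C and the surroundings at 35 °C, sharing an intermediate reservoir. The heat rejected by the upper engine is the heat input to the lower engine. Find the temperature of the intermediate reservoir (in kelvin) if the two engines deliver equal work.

T_m ≈ 421 K

T_H = 260 °C → 260 + 273.15 = 533.15 K.
T_C = 35 °C → 35 + 273.15 = 308.15 K.
For reversible stages Q_m = Q_H·(T_m/T_H). Setting W₁ = Q_H(1 − T_m/T_H) equal to W₂ = Q_m(1 − T_C/T_m) = Q_H·(T_m − T_C)/T_H gives T_H − T_m = T_m − T_C, so T_m = (T_H + T_C)/2 = (533.15 + 308.15)/2 = 421 K.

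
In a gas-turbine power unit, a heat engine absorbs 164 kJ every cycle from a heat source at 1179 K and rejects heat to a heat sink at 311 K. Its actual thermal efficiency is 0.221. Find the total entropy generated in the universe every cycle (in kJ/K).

W = η·Q_H = 0.221 × 164 = 36.24 kJ, so Q_C = Q_H − W = 127.8 kJ.
Reservoir entropy changes: ΔS_H = −Q_H/T_H = −164/1179.00 = -0.1391 kJ/K and ΔS_C = +Q_C/T_C = 127.8/311.00 = 0.4108 kJ/K.
ΔS_univ = −Q_H/T_H + Q_C/T_C = 0.272 kJ/K (> 0, since η = 0.221 < η_Carnot = 0.736).

ΔS_univ ≈ 0.272 kJ/K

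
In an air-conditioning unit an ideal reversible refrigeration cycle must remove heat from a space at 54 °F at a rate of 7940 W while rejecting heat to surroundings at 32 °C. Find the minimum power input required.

T_H = 32 °C → 32 + 273.15 = 305.15 K.
T_C = 54 °F → (54 − 32) × 5/9 = 12.22 °C = 285.37 K.
Carnot COP: COP_R = T_C/(T_H − T_C) = 285.37/19.78 = 14.4289.
W = Q_C/COP_R = 7940/14.4289 = 550 W.

Ẇ_in ≈ 550 W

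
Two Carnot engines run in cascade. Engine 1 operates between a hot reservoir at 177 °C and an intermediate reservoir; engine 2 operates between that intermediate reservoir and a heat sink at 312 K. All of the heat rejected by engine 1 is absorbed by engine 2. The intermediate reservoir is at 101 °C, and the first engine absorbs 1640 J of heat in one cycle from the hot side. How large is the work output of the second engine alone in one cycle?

W₂ ≈ 226 J

T_H = 177 °C → 177 + 273.15 = 450.15 K.
T_m = 101 °C → 101 + 273.15 = 374.15 K.
Heat entering the second stage: Q_m = Q_H·(T_m/T_H) = 1640 × 374.15/450.15 = 1360 J.
Second-stage efficiency η₂ = 1 − T_C/T_m = 1 − 312.00/374.15 = 0.1661, so W₂ = η₂·Q_m = 226 J.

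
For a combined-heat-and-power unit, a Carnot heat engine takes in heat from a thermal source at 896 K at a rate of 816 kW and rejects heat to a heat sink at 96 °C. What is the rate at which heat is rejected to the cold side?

Q̇_C ≈ 336 kW

T_C = 96 °C → 96 + 273.15 = 369.15 K.
The Carnot efficiency is η = 1 − T_C/T_H = 1 − 369.15/896.00 = 0.5880.
For a reversible cycle Q_C/Q_H = T_C/T_H, so Q_C = 816 × 369.15/896.00 = 336 kW.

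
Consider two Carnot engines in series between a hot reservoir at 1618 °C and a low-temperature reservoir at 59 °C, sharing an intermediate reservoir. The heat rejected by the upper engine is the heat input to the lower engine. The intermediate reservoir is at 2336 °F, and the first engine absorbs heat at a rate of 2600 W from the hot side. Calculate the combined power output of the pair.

T_H = 1618 °C → 1618 + 273.15 = 1891.15 K.
T_C = 59 °C → 59 + 273.15 = 332.15 K.
Two reversible stages in series are equivalent to a single Carnot engine between T_H and T_C, so η_total = 1 − T_C/T_H = 1 − 332.15/1891.15 = 0.8244.
W_total = η_total · Q_H = 0.8244 × 2600 = 2143 W.

Ẇ_total ≈ 2143 W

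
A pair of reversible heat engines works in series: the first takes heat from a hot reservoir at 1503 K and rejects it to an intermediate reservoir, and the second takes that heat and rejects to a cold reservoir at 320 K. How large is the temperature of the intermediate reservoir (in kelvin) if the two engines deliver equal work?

For reversible stages Q_m = Q_H·(T_m/T_H). Setting W₁ = Q_H(1 − T_m/T_H) equal to W₂ = Q_m(1 − T_C/T_m) = Q_H·(T_m − T_C)/T_H gives T_H − T_m = T_m − T_C, so T_m = (T_H + T_C)/2 = (1503.00 + 320.00)/2 = 911.5 K.

T_m ≈ 911.5 K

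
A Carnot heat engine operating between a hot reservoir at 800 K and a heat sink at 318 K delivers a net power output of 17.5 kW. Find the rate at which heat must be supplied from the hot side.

Q̇_H ≈ 29.0 kW

Since the cycle is reversible, η = 1 − T_C/T_H = 1 − 318.00/800.00 = 0.6025.
Q_H = W/η = 17.5/0.6025 = 29.0 kW.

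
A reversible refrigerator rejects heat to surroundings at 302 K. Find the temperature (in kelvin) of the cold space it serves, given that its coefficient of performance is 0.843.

COP_R = T_C/(T_H − T_C) ⇒ T_C = T_H·COP_R/(1 + COP_R) = 302.00 × 0.843/(1 + 0.843) = 138.1 K.

T_C ≈ 138.1 K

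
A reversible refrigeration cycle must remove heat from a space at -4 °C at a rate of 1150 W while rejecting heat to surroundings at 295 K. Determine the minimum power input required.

T_C = -4 °C → -4 + 273.15 = 269.15 K.
COP_R = T_C/(T_H − T_C) = 269.15/25.85 = 10.4120.
W = Q_C/COP_R = 1150/10.4120 = 110 W.

Ẇ_in ≈ 110 W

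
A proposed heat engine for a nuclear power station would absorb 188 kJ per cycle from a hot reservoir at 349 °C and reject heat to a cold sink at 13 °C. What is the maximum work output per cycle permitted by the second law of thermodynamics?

W_max ≈ 101.5 kJ

T_H = 349 °C → 349 + 273.15 = 622.15 K.
T_C = 13 °C → 13 + 273.15 = 286.15 K.
The upper bound on efficiency is η_max = 1 − T_C/T_H = 1 − 286.15/622.15 = 0.5401.
W_max = η_max · Q_H = 0.5401 × 188 = 101.5 kJ.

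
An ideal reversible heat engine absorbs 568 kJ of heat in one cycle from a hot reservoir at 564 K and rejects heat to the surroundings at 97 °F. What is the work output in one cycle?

W ≈ 257 kJ

T_C = 97 °F → (97 − 32) × 5/9 = 36.11 °C = 309.26 K.
Carnot efficiency: η = 1 − T_C/T_H = 1 − 309.26/564.00 = 0.4517.
W = η·Q_H = 0.4517 × 568 = 257 kJ.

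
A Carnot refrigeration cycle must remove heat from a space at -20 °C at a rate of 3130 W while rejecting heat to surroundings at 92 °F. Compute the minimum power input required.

T_H = 92 °F → (92 − 32) × 5/9 = 33.33 °C = 306.48 K.
T_C = -20 °C → -20 + 273.15 = 253.15 K.
For a reversible refrigerator, COP_R = T_C/(T_H − T_C) = 253.15/53.33 = 4.7466.
W = Q_C/COP_R = 3130/4.7466 = 659 W.

Ẇ_in ≈ 659 W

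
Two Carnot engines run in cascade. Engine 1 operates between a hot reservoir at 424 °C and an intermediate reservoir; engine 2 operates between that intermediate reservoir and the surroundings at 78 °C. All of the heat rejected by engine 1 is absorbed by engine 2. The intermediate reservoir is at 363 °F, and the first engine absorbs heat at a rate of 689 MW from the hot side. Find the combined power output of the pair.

T_H = 424 °C → 424 + 273.15 = 697.15 K.
T_C = 78 °C → 78 + 273.15 = 351.15 K.
Two reversible stages in series are equivalent to a single Carnot engine between T_H and T_C, so η_total = 1 − T_C/T_H = 1 − 351.15/697.15 = 0.4963.
W_total = η_total · Q_H = 0.4963 × 689 = 342 MW.

Ẇ_total ≈ 342 MW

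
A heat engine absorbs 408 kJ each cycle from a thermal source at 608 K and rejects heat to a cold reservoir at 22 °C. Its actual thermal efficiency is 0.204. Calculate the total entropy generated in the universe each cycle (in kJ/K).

ΔS_univ ≈ 0.429 kJ/K

T_C = 22 °C → 22 + 273.15 = 295.15 K.
W = η·Q_H = 0.204 × 408 = 83.23 kJ, so Q_C = Q_H − W = 324.8 kJ.
Reservoir entropy changes: ΔS_H = −Q_H/T_H = −408/608.00 = -0.6711 kJ/K and ΔS_C = +Q_C/T_C = 324.8/295.15 = 1.100 kJ/K.
ΔS_univ = −Q_H/T_H + Q_C/T_C = 0.429 kJ/K (> 0, since η = 0.204 < η_Carnot = 0.515).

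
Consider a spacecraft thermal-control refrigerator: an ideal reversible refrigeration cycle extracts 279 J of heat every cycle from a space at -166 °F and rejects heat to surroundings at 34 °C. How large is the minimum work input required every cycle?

T_H = 34 °C → 34 + 273.15 = 307.15 K.
T_C = -166 °F → (-166 − 32) × 5/9 = -110.00 °C = 163.15 K.
COP_R = T_C/(T_H − T_C) = 163.15/144.00 = 1.1330.
W = Q_C/COP_R = 279/1.1330 = 246.3 J.

W_in ≈ 246.3 J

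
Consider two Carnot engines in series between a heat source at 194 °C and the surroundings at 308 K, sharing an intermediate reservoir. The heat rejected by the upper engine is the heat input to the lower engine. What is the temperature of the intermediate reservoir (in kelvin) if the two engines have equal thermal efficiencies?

T_m ≈ 379 K

T_H = 194 °C → 194 + 273.15 = 467.15 K.
Equal efficiencies require 1 − T_m/T_H = 1 − T_C/T_m, i.e. T_m/T_H = T_C/T_m, so T_m = √(T_H·T_C) = √(467.15 × 308.00) = 379 K.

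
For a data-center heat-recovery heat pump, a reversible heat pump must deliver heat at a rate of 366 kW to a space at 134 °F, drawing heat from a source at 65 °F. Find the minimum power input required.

Ẇ_in ≈ 42.5 kW

T_H = 134 °F → (134 − 32) × 5/9 = 56.67 °C = 329.82 K.
T_C = 65 °F → (65 − 32) × 5/9 = 18.33 °C = 291.48 K.
The Carnot heat-pump COP is COP_HP = T_H/(T_H − T_C) = 329.82/38.33 = 8.6039.
W = Q_H/COP_HP = 366/8.6039 = 42.5 kW.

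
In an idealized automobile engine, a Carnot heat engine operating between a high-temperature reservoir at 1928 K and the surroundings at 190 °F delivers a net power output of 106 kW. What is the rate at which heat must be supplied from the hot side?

T_C = 190 °F → (190 − 32) × 5/9 = 87.78 °C = 360.93 K.
Since the cycle is reversible, η = 1 − T_C/T_H = 1 − 360.93/1928.00 = 0.8128.
Q_H = W/η = 106/0.8128 = 130.4 kW.

Q̇_H ≈ 130.4 kW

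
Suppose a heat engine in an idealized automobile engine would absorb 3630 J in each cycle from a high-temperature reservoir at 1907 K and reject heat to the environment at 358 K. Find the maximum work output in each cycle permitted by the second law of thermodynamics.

The second-law ceiling is the Carnot efficiency, η_max = 1 − T_C/T_H = 1 − 358.00/1907.00 = 0.8123.
W_max = η_max · Q_H = 0.8123 × 3630 = 2949 J.

W_max ≈ 2949 J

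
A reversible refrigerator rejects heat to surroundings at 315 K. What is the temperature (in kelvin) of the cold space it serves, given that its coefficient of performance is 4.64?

T_C ≈ 259.1 K

COP_R = T_C/(T_H − T_C) ⇒ T_C = T_H·COP_R/(1 + COP_R) = 315.00 × 4.64/(1 + 4.64) = 259.1 K.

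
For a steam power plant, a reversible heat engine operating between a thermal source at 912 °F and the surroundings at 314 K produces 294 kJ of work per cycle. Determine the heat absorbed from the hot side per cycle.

Q_H ≈ 500 kJ

T_H = 912 °F → (912 − 32) × 5/9 = 488.89 °C = 762.04 K.
Carnot efficiency: η = 1 − T_C/T_H = 1 − 314.00/762.04 = 0.5879.
Q_H = W/η = 294/0.5879 = 500 kJ.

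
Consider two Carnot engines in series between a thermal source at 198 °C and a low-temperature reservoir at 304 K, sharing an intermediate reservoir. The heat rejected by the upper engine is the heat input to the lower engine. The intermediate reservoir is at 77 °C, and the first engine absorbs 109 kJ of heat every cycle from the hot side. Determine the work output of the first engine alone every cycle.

T_H = 198 °C → 198 + 273.15 = 471.15 K.
T_m = 77 °C → 77 + 273.15 = 350.15 K.
First-stage efficiency η₁ = 1 − T_m/T_H = 1 − 350.15/471.15 = 0.2568.
W₁ = η₁·Q_H = 0.2568 × 109 = 28.0 kJ.

W₁ ≈ 28.0 kJ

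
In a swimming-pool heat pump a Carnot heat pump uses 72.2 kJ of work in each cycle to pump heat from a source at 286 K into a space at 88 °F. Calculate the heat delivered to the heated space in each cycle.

T_H = 88 °F → (88 − 32) × 5/9 = 31.11 °C = 304.26 K.
For a reversible heat pump, COP_HP = T_H/(T_H − T_C) = 304.26/18.26 = 16.6617.
Q_H = COP_HP · W = 16.6617 × 72.2 = 1200 kJ.

Q_H ≈ 1200 kJ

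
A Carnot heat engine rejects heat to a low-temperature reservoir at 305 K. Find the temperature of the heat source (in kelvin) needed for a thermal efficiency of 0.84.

From η = 1 − T_C/T_H, solving for T_H gives T_H = T_C/(1 − η) = 305.00/(1 − 0.84) = 1910 K.

T_H ≈ 1910 K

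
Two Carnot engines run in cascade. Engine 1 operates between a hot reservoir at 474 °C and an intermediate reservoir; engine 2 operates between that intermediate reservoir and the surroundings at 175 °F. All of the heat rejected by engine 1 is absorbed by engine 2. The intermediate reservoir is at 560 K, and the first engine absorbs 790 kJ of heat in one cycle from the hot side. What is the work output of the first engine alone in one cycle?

T_H = 474 °C → 474 + 273.15 = 747.15 K.
T_C = 175 °F → (175 − 32) × 5/9 = 79.44 °C = 352.59 K.
First-stage efficiency η₁ = 1 − T_m/T_H = 1 − 560.00/747.15 = 0.2505.
W₁ = η₁·Q_H = 0.2505 × 790 = 198 kJ.

W₁ ≈ 198 kJ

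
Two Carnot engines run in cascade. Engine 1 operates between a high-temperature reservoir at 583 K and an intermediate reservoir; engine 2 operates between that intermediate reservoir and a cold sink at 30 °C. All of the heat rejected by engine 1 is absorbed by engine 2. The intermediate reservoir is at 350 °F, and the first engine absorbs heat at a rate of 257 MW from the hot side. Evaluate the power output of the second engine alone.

T_C = 30 °C → 30 + 273.15 = 303.15 K.
T_m = 350 °F → (350 − 32) × 5/9 = 176.67 °C = 449.82 K.
Heat entering the second stage: Q_m = Q_H·(T_m/T_H) = 257 × 449.82/583.00 = 198 MW.
Second-stage efficiency η₂ = 1 − T_C/T_m = 1 − 303.15/449.82 = 0.3261, so W₂ = η₂·Q_m = 64.7 MW.

Ẇ₂ ≈ 64.7 MW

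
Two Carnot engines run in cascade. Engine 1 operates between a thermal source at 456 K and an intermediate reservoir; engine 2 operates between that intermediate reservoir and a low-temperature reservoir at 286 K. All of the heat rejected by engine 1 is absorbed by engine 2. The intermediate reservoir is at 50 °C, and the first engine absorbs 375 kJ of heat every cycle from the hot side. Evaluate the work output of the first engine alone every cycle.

T_m = 50 °C → 50 + 273.15 = 323.15 K.
First-stage efficiency η₁ = 1 − T_m/T_H = 1 − 323.15/456.00 = 0.2913.
W₁ = η₁·Q_H = 0.2913 × 375 = 109 kJ.

W₁ ≈ 109 kJ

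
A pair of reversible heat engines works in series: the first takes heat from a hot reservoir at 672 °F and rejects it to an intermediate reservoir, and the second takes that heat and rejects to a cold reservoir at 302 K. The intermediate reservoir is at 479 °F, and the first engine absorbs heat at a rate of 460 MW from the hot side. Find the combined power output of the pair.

Ẇ_total ≈ 239.0 MW

T_H = 672 °F → (672 − 32) × 5/9 = 355.56 °C = 628.71 K.
Two reversible stages in series are equivalent to a single Carnot engine between T_H and T_C, so η_total = 1 − T_C/T_H = 1 − 302.00/628.71 = 0.5196.
W_total = η_total · Q_H = 0.5196 × 460 = 239.0 MW.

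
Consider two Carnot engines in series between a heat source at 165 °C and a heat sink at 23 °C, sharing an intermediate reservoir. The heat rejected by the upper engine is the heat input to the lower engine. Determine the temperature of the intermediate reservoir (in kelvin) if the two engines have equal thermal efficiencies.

T_H = 165 °C → 165 + 273.15 = 438.15 K.
T_C = 23 °C → 23 + 273.15 = 296.15 K.
Equal efficiencies require 1 − T_m/T_H = 1 − T_C/T_m, i.e. T_m/T_H = T_C/T_m, so T_m = √(T_H·T_C) = √(438.15 × 296.15) = 360 K.

T_m ≈ 360 K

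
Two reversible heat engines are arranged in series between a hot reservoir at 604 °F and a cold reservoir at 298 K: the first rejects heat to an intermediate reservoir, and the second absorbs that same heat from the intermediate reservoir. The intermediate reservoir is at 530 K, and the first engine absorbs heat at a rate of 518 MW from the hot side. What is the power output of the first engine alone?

Ẇ₁ ≈ 53.41 MW

T_H = 604 °F → (604 − 32) × 5/9 = 317.78 °C = 590.93 K.
First-stage efficiency η₁ = 1 − T_m/T_H = 1 − 530.00/590.93 = 0.1031.
W₁ = η₁·Q_H = 0.1031 × 518 = 53.41 MW.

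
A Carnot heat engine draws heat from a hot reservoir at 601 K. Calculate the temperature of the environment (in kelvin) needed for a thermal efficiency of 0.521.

From η = 1 − T_C/T_H, T_C = T_H·(1 − η) = 601.00 × (1 − 0.521) = 288 K.

T_C ≈ 288 K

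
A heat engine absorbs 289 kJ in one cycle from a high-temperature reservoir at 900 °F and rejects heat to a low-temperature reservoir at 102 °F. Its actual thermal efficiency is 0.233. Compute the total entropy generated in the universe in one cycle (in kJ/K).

T_H = 900 °F → (900 − 32) × 5/9 = 482.22 °C = 755.37 K.
T_C = 102 °F → (102 − 32) × 5/9 = 38.89 °C = 312.04 K.
W = η·Q_H = 0.233 × 289 = 67.34 kJ, so Q_C = Q_H − W = 221.7 kJ.
The hot reservoir loses entropy Q_H/T_H = 289/755.37 = 0.3826 kJ/K; the cold reservoir gains Q_C/T_C = 221.7/312.04 = 0.7104 kJ/K.
ΔS_univ = −Q_H/T_H + Q_C/T_C = 0.328 kJ/K (> 0, since η = 0.233 < η_Carnot = 0.587).

ΔS_univ ≈ 0.328 kJ/K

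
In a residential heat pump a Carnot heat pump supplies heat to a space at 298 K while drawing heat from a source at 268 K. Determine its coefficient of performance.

COP_HP ≈ 9.933

The Carnot heat-pump COP is COP_HP = T_H/(T_H − T_C) = 298.00/(298.00 − 268.00) = 9.933.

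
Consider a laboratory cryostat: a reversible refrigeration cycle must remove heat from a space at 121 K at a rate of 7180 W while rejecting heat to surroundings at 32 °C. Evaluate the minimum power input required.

T_H = 32 °C → 32 + 273.15 = 305.15 K.
The reversible coefficient of performance is COP_R = T_C/(T_H − T_C) = 121.00/184.15 = 0.6571.
W = Q_C/COP_R = 7180/0.6571 = 10900 W.

Ẇ_in ≈ 10900 W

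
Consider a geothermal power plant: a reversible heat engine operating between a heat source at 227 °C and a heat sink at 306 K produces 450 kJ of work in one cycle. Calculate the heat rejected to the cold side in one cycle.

T_H = 227 °C → 227 + 273.15 = 500.15 K.
For a reversible engine, η = 1 − T_C/T_H = 1 − 306.00/500.15 = 0.3882.
Since Q_C/Q_H = T_C/T_H and Q_H = W/η, Q_C = W·T_C/(T_H − T_C) = 450 × 306.00/194.15 = 709.2 kJ.

Q_C ≈ 709.2 kJ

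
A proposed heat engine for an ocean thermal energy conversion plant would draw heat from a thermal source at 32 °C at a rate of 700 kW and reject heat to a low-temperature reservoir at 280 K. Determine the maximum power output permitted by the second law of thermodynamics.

T_H = 32 °C → 32 + 273.15 = 305.15 K.
By the Carnot theorem, η_max = 1 − T_C/T_H = 1 − 280.00/305.15 = 0.0824.
W_max = η_max · Q_H = 0.0824 × 700 = 57.69 kW.

Ẇ_max ≈ 57.69 kW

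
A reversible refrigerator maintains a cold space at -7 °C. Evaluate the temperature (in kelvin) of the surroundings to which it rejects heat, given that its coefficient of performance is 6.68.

T_H ≈ 306 K

T_C = -7 °C → -7 + 273.15 = 266.15 K.
COP_R = T_C/(T_H − T_C) ⇒ T_H = T_C·(1 + 1/COP_R) = 266.15 × (1 + 1/6.68) = 306 K.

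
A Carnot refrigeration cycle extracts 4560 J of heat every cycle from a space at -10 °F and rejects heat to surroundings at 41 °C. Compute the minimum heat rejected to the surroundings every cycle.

T_H = 41 °C → 41 + 273.15 = 314.15 K.
T_C = -10 °F → (-10 − 32) × 5/9 = -23.33 °C = 249.82 K.
For a reversible cycle Q_H/Q_C = T_H/T_C, so Q_H = Q_C·T_H/T_C = 4560 × 314.15/249.82 = 5730 J.

Q_H ≈ 5730 J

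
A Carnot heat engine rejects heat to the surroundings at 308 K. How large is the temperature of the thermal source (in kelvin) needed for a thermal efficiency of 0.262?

From η = 1 − T_C/T_H, solving for T_H gives T_H = T_C/(1 − η) = 308.00/(1 − 0.262) = 417.3 K.

T_H ≈ 417.3 K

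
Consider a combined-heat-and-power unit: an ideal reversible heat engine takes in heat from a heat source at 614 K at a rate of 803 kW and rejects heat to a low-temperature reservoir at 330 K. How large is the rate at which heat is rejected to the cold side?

Q̇_C ≈ 431.6 kW

For a reversible engine, η = 1 − T_C/T_H = 1 − 330.00/614.00 = 0.4625.
For a reversible cycle Q_C/Q_H = T_C/T_H, so Q_C = 803 × 330.00/614.00 = 431.6 kW.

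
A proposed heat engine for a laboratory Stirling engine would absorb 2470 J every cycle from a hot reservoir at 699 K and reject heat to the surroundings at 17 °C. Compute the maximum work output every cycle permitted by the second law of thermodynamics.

T_C = 17 °C → 17 + 273.15 = 290.15 K.
The upper bound on efficiency is η_max = 1 − T_C/T_H = 1 − 290.15/699.00 = 0.5849.
W_max = η_max · Q_H = 0.5849 × 2470 = 1440 J.

W_max ≈ 1440 J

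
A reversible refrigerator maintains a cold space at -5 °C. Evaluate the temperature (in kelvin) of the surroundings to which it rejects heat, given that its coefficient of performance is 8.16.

T_C = -5 °C → -5 + 273.15 = 268.15 K.
COP_R = T_C/(T_H − T_C) ⇒ T_H = T_C·(1 + 1/COP_R) = 268.15 × (1 + 1/8.16) = 301.0 K.

T_H ≈ 301.0 K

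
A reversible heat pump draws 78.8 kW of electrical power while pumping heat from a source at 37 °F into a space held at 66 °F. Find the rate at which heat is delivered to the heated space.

Q̇_H ≈ 1430 kW

T_H = 66 °F → (66 − 32) × 5/9 = 18.89 °C = 292.04 K.
T_C = 37 °F → (37 − 32) × 5/9 = 2.78 °C = 275.93 K.
COP_HP = T_H/(T_H − T_C) = 292.04/16.11 = 18.1266.
Q_H = COP_HP · W = 18.1266 × 78.8 = 1430 kW.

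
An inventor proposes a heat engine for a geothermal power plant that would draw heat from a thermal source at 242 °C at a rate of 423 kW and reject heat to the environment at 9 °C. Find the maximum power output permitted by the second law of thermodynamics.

Ẇ_max ≈ 191 kW

T_H = 242 °C → 242 + 273.15 = 515.15 K.
T_C = 9 °C → 9 + 273.15 = 282.15 K.
No engine can exceed the Carnot limit: η_max = 1 − T_C/T_H = 1 − 282.15/515.15 = 0.4523.
W_max = η_max · Q_H = 0.4523 × 423 = 191 kW.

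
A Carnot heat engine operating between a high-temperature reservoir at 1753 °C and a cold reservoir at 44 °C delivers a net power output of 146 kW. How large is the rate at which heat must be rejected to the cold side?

T_H = 1753 °C → 1753 + 273.15 = 2026.15 K.
T_C = 44 °C → 44 + 273.15 = 317.15 K.
η_rev = 1 − T_C/T_H = 1 − 317.15/2026.15 = 0.8435.
Since Q_C/Q_H = T_C/T_H and Q_H = W/η, Q_C = W·T_C/(T_H − T_C) = 146 × 317.15/1709.00 = 27.1 kW.

Q̇_C ≈ 27.1 kW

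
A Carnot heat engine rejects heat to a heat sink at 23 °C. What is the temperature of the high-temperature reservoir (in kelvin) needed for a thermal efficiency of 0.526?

T_C = 23 °C → 23 + 273.15 = 296.15 K.
From η = 1 − T_C/T_H, solving for T_H gives T_H = T_C/(1 − η) = 296.15/(1 − 0.526) = 624.8 K.

T_H ≈ 624.8 K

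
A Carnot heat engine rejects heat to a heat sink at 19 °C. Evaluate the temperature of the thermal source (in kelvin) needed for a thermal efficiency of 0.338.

T_H ≈ 441 K

T_C = 19 °C → 19 + 273.15 = 292.15 K.
From η = 1 − T_C/T_H, solving for T_H gives T_H = T_C/(1 − η) = 292.15/(1 − 0.338) = 441 K.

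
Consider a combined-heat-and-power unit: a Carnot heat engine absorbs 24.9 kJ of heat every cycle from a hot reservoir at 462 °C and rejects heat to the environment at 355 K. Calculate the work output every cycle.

T_H = 462 °C → 462 + 273.15 = 735.15 K.
η_rev = 1 − T_C/T_H = 1 − 355.00/735.15 = 0.5171.
W = η·Q_H = 0.5171 × 24.9 = 12.9 kJ.

W ≈ 12.9 kJ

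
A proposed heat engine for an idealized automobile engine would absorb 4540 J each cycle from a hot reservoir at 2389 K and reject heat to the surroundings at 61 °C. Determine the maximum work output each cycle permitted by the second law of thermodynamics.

T_C = 61 °C → 61 + 273.15 = 334.15 K.
No engine can exceed the Carnot limit: η_max = 1 − T_C/T_H = 1 − 334.15/2389.00 = 0.8601.
W_max = η_max · Q_H = 0.8601 × 4540 = 3900 J.

W_max ≈ 3900 J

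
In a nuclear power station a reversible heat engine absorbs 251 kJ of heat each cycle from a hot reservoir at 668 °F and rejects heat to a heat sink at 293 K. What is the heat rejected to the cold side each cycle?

Q_C ≈ 117 kJ

T_H = 668 °F → (668 − 32) × 5/9 = 353.33 °C = 626.48 K.
The Carnot efficiency is η = 1 − T_C/T_H = 1 − 293.00/626.48 = 0.5323.
For a reversible cycle Q_C/Q_H = T_C/T_H, so Q_C = 251 × 293.00/626.48 = 117 kJ.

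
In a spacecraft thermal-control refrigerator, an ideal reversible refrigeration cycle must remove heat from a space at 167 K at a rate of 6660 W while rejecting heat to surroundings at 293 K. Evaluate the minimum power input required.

Ẇ_in ≈ 5020 W

The reversible coefficient of performance is COP_R = T_C/(T_H − T_C) = 167.00/126.00 = 1.3254.
W = Q_C/COP_R = 6660/1.3254 = 5020 W.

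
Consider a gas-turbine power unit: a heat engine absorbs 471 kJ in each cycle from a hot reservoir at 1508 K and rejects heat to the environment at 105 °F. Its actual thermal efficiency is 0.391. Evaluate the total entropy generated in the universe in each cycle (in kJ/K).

ΔS_univ ≈ 0.6020 kJ/K

T_C = 105 °F → (105 − 32) × 5/9 = 40.56 °C = 313.71 K.
W = η·Q_H = 0.391 × 471 = 184.2 kJ, so Q_C = Q_H − W = 286.8 kJ.
Entropy balance on the reservoirs: −Q_H/T_H = -0.3123 kJ/K, +Q_C/T_C = 0.9144 kJ/K.
ΔS_univ = −Q_H/T_H + Q_C/T_C = 0.6020 kJ/K (> 0, since η = 0.391 < η_Carnot = 0.792).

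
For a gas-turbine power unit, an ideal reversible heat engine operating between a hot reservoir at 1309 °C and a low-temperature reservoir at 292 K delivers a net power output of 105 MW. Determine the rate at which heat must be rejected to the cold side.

T_H = 1309 °C → 1309 + 273.15 = 1582.15 K.
For a reversible engine, η = 1 − T_C/T_H = 1 − 292.00/1582.15 = 0.8154.
Since Q_C/Q_H = T_C/T_H and Q_H = W/η, Q_C = W·T_C/(T_H − T_C) = 105 × 292.00/1290.15 = 23.8 MW.

Q̇_C ≈ 23.8 MW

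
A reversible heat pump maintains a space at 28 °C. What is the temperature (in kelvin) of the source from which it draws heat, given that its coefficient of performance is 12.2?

T_H = 28 °C → 28 + 273.15 = 301.15 K.
COP_HP = T_H/(T_H − T_C) ⇒ T_C = T_H·(COP_HP − 1)/COP_HP = 301.15 × (12.2 − 1)/12.2 = 276.5 K.

T_C ≈ 276.5 K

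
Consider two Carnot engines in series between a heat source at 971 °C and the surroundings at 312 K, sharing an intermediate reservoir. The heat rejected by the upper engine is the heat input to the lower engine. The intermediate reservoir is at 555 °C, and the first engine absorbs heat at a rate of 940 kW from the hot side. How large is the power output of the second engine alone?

Ẇ₂ ≈ 390 kW

T_H = 971 °C → 971 + 273.15 = 1244.15 K.
T_m = 555 °C → 555 + 273.15 = 828.15 K.
Heat entering the second stage: Q_m = Q_H·(T_m/T_H) = 940 × 828.15/1244.15 = 626 kW.
Second-stage efficiency η₂ = 1 − T_C/T_m = 1 − 312.00/828.15 = 0.6233, so W₂ = η₂·Q_m = 390 kW.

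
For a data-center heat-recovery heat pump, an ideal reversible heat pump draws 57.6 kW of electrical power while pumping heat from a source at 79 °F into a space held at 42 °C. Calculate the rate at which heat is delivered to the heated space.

Q̇_H ≈ 1140 kW

T_H = 42 °C → 42 + 273.15 = 315.15 K.
T_C = 79 °F → (79 − 32) × 5/9 = 26.11 °C = 299.26 K.
COP_HP = T_H/(T_H − T_C) = 315.15/15.89 = 19.8346.
Q_H = COP_HP · W = 19.8346 × 57.6 = 1140 kW.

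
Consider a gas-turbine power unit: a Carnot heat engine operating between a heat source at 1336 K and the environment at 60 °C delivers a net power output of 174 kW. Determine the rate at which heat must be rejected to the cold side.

Q̇_C ≈ 57.8 kW

T_C = 60 °C → 60 + 273.15 = 333.15 K.
The Carnot efficiency is η = 1 − T_C/T_H = 1 − 333.15/1336.00 = 0.7506.
Since Q_C/Q_H = T_C/T_H and Q_H = W/η, Q_C = W·T_C/(T_H − T_C) = 174 × 333.15/1002.85 = 57.8 kW.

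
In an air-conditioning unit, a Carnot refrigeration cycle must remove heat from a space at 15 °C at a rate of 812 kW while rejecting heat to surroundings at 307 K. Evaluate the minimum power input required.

Ẇ_in ≈ 53.12 kW

T_C = 15 °C → 15 + 273.15 = 288.15 K.
For a reversible refrigerator, COP_R = T_C/(T_H − T_C) = 288.15/18.85 = 15.2865.
W = Q_C/COP_R = 812/15.2865 = 53.12 kW.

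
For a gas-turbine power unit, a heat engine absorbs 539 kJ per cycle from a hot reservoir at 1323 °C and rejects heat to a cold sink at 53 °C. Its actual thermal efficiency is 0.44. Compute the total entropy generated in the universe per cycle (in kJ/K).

ΔS_univ ≈ 0.5878 kJ/K

T_H = 1323 °C → 1323 + 273.15 = 1596.15 K.
T_C = 53 °C → 53 + 273.15 = 326.15 K.
W = η·Q_H = 0.44 × 539 = 237.2 kJ, so Q_C = Q_H − W = 301.8 kJ.
Reservoir entropy changes: ΔS_H = −Q_H/T_H = −539/1596.15 = -0.3377 kJ/K and ΔS_C = +Q_C/T_C = 301.8/326.15 = 0.9255 kJ/K.
ΔS_univ = −Q_H/T_H + Q_C/T_C = 0.5878 kJ/K (> 0, since η = 0.44 < η_Carnot = 0.796).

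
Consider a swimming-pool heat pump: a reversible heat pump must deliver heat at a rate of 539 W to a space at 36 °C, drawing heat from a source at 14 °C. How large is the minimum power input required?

Ẇ_in ≈ 38.4 W

T_H = 36 °C → 36 + 273.15 = 309.15 K.
T_C = 14 °C → 14 + 273.15 = 287.15 K.
For a reversible heat pump, COP_HP = T_H/(T_H − T_C) = 309.15/22.00 = 14.0523.
W = Q_H/COP_HP = 539/14.0523 = 38.4 W.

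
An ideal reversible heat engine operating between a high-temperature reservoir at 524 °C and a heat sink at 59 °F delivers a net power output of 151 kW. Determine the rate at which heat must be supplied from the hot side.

T_H = 524 °C → 524 + 273.15 = 797.15 K.
T_C = 59 °F → (59 − 32) × 5/9 = 15.00 °C = 288.15 K.
For a reversible engine, η = 1 − T_C/T_H = 1 − 288.15/797.15 = 0.6385.
Q_H = W/η = 151/0.6385 = 236 kW.

Q̇_H ≈ 236 kW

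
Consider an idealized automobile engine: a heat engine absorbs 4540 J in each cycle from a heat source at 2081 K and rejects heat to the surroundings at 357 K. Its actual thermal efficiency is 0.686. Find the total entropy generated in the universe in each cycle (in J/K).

W = η·Q_H = 0.686 × 4540 = 3114 J, so Q_C = Q_H − W = 1426 J.
Entropy balance on the reservoirs: −Q_H/T_H = -2.182 J/K, +Q_C/T_C = 3.993 J/K.
ΔS_univ = −Q_H/T_H + Q_C/T_C = 1.81 J/K (> 0, since η = 0.686 < η_Carnot = 0.828).

ΔS_univ ≈ 1.81 J/K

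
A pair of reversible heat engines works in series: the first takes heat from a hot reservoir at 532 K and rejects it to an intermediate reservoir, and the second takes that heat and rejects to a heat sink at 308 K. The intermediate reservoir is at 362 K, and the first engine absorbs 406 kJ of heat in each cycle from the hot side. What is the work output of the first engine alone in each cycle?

W₁ ≈ 129.7 kJ

First-stage efficiency η₁ = 1 − T_m/T_H = 1 − 362.00/532.00 = 0.3195.
W₁ = η₁·Q_H = 0.3195 × 406 = 129.7 kJ.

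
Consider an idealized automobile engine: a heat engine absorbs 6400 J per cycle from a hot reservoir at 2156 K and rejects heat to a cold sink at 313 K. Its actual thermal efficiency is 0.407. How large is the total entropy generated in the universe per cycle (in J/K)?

ΔS_univ ≈ 9.16 J/K

W = η·Q_H = 0.407 × 6400 = 2605 J, so Q_C = Q_H − W = 3795 J.
The hot reservoir loses entropy Q_H/T_H = 6400/2156.00 = 2.968 J/K; the cold reservoir gains Q_C/T_C = 3795/313.00 = 12.13 J/K.
ΔS_univ = −Q_H/T_H + Q_C/T_C = 9.16 J/K (> 0, since η = 0.407 < η_Carnot = 0.855).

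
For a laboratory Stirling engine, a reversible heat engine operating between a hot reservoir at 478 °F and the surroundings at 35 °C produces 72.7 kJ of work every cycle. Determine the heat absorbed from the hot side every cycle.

T_H = 478 °F → (478 − 32) × 5/9 = 247.78 °C = 520.93 K.
T_C = 35 °C → 35 + 273.15 = 308.15 K.
Carnot efficiency: η = 1 − T_C/T_H = 1 − 308.15/520.93 = 0.4085.
Q_H = W/η = 72.7/0.4085 = 178.0 kJ.

Q_H ≈ 178.0 kJ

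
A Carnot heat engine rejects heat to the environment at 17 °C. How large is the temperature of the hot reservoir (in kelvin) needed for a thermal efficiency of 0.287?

T_H ≈ 407 K

T_C = 17 °C → 17 + 273.15 = 290.15 K.
From η = 1 − T_C/T_H, solving for T_H gives T_H = T_C/(1 − η) = 290.15/(1 − 0.287) = 407 K.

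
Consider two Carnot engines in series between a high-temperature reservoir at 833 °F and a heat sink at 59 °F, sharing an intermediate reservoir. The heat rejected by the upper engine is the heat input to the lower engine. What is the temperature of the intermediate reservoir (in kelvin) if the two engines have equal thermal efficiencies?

T_m ≈ 454.9 K

T_H = 833 °F → (833 − 32) × 5/9 = 445.00 °C = 718.15 K.
T_C = 59 °F → (59 − 32) × 5/9 = 15.00 °C = 288.15 K.
Equal efficiencies require 1 − T_m/T_H = 1 − T_C/T_m, i.e. T_m/T_H = T_C/T_m, so T_m = √(T_H·T_C) = √(718.15 × 288.15) = 454.9 K.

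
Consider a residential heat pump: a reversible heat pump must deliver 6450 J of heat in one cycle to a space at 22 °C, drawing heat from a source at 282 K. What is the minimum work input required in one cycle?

T_H = 22 °C → 22 + 273.15 = 295.15 K.
For a reversible heat pump, COP_HP = T_H/(T_H − T_C) = 295.15/13.15 = 22.4449.
W = Q_H/COP_HP = 6450/22.4449 = 287 J.

W_in ≈ 287 J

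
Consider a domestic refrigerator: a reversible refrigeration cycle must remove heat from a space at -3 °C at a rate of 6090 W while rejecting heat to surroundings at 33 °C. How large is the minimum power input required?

Ẇ_in ≈ 811.5 W

T_H = 33 °C → 33 + 273.15 = 306.15 K.
T_C = -3 °C → -3 + 273.15 = 270.15 K.
For a reversible refrigerator, COP_R = T_C/(T_H − T_C) = 270.15/36.00 = 7.5042.
W = Q_C/COP_R = 6090/7.5042 = 811.5 W.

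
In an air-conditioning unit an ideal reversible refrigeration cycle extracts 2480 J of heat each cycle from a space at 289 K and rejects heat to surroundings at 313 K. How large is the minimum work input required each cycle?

COP_R = T_C/(T_H − T_C) = 289.00/24.00 = 12.0417.
W = Q_C/COP_R = 2480/12.0417 = 206 J.

W_in ≈ 206 J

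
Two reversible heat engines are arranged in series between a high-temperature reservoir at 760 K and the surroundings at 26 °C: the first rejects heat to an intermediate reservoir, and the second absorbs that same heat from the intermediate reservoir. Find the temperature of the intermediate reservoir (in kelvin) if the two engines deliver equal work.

T_m ≈ 530 K

T_C = 26 °C → 26 + 273.15 = 299.15 K.
For reversible stages Q_m = Q_H·(T_m/T_H). Setting W₁ = Q_H(1 − T_m/T_H) equal to W₂ = Q_m(1 − T_C/T_m) = Q_H·(T_m − T_C)/T_H gives T_H − T_m = T_m − T_C, so T_m = (T_H + T_C)/2 = (760.00 + 299.15)/2 = 530 K.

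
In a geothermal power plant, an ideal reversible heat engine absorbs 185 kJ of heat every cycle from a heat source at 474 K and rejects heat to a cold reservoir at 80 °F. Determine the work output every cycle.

W ≈ 68.0 kJ

T_C = 80 °F → (80 − 32) × 5/9 = 26.67 °C = 299.82 K.
Since the cycle is reversible, η = 1 − T_C/T_H = 1 − 299.82/474.00 = 0.3675.
W = η·Q_H = 0.3675 × 185 = 68.0 kJ.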